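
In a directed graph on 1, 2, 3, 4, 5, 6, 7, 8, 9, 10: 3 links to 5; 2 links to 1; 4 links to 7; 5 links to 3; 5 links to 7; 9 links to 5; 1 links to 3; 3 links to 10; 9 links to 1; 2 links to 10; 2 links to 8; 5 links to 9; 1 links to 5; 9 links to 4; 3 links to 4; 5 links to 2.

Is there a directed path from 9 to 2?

Yes

Explore from 9.
Distance 1: reach 1, 4, 5.
Distance 2: reach 2, 3, 7.
Found 2.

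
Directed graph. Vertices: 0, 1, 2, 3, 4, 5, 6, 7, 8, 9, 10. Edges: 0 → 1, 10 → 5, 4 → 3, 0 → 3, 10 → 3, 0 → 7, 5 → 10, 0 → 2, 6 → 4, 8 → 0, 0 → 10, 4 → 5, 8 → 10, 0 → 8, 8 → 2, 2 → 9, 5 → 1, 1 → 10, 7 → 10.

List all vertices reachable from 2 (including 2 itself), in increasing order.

2, 9

Start at 2.
Its neighbours: 9.
Nothing further is reachable.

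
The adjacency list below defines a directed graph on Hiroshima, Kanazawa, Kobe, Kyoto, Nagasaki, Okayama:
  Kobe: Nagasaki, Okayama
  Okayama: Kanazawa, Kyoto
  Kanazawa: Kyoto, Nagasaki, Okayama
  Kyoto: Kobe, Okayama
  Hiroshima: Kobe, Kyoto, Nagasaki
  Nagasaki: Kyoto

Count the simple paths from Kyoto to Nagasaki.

3

Kyoto→Kobe→Nagasaki
Kyoto→Kobe→Okayama→Kanazawa→Nagasaki
Kyoto→Okayama→Kanazawa→Nagasaki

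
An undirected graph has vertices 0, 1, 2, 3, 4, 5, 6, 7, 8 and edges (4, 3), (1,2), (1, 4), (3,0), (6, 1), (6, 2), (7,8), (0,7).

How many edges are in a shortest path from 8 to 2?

6

Distance 0: 8.
Distance 1: 7.
Distance 2: 0.
Distance 3: 3.
Distance 4: 4.
Distance 5: 1.
Distance 6: 2, 6 — contains 2.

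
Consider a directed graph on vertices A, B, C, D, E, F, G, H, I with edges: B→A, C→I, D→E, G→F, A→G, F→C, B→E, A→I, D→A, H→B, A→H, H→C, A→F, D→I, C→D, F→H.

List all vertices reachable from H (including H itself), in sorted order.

A, B, C, D, E, F, G, H, I

Start at H.
Its neighbours: B, C.
Then their neighbours: A, D, E, I.
Then next layer: F, G.
Every vertex is now reached.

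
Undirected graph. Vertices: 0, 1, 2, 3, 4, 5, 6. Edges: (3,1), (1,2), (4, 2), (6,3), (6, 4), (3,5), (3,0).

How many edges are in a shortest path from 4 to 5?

3

Distance 0: 4.
Distance 1: 2, 6.
Distance 2: 1, 3.
Distance 3: 0, 5 — contains 5.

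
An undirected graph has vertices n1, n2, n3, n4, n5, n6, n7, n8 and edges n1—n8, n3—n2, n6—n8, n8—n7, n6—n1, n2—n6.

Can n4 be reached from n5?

n5 has no edges, so nothing is reachable from it.

No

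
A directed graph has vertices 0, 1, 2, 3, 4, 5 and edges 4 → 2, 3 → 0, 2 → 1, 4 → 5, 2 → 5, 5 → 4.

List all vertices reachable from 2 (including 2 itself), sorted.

1, 2, 4, 5

Start at 2.
Its neighbours: 1, 5.
Then their neighbours: 4.
Nothing further is reachable.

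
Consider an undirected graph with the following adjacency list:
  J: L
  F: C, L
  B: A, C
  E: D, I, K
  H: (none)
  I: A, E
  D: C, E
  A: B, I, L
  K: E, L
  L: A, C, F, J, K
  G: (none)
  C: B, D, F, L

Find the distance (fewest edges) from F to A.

Distance 0: F.
Distance 1: C, L.
Distance 2: A, B, D, J, K — contains A.

2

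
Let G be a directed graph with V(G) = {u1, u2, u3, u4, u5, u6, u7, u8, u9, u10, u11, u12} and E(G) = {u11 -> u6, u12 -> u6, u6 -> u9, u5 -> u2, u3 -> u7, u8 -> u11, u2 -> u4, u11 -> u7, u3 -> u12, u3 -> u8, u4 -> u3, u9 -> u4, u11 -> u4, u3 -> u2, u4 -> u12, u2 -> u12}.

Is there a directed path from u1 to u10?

u1 has no outgoing edges, so nothing is reachable from it.

No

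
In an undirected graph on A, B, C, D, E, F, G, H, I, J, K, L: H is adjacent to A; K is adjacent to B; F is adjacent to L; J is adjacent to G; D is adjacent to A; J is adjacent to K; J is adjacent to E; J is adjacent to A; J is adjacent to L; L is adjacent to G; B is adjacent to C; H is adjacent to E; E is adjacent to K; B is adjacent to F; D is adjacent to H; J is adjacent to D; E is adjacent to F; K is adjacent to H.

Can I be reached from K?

No

Explore from K.
Distance 1: reach B, E, H, J.
Distance 2: reach A, C, D, F, G, L.
The search is exhausted without reaching I; it lies in a different component.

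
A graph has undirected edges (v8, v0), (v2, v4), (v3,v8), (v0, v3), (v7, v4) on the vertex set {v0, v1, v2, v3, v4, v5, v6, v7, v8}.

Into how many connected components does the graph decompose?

From v0: component {v0, v3, v8}.
From v1: component {v1}.
From v2: component {v2, v4, v7}.
From v5: component {v5}.
From v6: component {v6}.
That's 5 components.

5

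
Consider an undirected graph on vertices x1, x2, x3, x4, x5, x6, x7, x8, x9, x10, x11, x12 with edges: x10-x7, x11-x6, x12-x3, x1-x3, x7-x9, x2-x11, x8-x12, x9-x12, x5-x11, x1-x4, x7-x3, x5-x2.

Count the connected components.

2

From x1: component {x1, x3, x4, x7, x8, x9, x10, x12}.
From x2: component {x2, x5, x6, x11}.
That's 2 components.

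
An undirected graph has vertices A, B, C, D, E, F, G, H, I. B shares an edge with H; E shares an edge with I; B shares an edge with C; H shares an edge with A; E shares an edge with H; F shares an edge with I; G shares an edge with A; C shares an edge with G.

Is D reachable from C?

Explore from C.
Distance 1: reach B, G.
Distance 2: reach A, H.
Distance 3: reach E.
Distance 4: reach I.
Distance 5: reach F.
The search is exhausted without reaching D; it lies in a different component.

No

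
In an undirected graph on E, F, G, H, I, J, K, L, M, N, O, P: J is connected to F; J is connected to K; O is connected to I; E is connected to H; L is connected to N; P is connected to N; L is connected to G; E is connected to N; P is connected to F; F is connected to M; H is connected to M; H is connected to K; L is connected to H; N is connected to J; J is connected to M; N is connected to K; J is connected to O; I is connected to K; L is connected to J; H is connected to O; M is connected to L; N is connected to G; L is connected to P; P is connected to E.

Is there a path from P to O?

Yes

Explore from P.
Distance 1: reach E, F, L, N.
Distance 2: reach G, H, J, K, M.
Distance 3: reach I, O.
Found O.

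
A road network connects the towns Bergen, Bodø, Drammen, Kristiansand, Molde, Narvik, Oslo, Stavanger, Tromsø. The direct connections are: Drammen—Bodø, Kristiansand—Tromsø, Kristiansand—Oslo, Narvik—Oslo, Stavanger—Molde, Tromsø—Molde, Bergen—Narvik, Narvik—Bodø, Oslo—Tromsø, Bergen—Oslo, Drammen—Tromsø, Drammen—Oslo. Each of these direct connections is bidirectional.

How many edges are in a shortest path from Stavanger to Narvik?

Distance 0: Stavanger.
Distance 1: Molde.
Distance 2: Tromsø.
Distance 3: Drammen, Kristiansand, Oslo.
Distance 4: Bergen, Bodø, Narvik — contains Narvik.

4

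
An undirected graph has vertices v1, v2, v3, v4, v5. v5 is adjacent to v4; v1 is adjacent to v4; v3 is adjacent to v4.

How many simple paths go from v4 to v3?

v4–v3

1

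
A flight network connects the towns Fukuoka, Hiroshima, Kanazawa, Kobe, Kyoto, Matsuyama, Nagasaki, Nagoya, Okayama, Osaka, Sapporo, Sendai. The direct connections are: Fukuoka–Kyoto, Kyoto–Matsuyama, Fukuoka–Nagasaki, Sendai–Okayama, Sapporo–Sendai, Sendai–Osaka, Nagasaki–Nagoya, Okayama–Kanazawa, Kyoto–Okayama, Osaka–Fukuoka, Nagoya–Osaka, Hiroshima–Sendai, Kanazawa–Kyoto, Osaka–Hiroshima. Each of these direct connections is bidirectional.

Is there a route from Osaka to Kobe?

Explore from Osaka.
Distance 1: reach Fukuoka, Hiroshima, Nagoya, Sendai.
Distance 2: reach Kyoto, Nagasaki, Okayama, Sapporo.
Distance 3: reach Kanazawa, Matsuyama.
The search is exhausted without reaching Kobe; it lies in a different component.

No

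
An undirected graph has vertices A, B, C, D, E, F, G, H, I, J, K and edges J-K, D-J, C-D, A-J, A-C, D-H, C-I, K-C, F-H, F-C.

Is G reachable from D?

Explore from D.
Distance 1: reach C, H, J.
Distance 2: reach A, F, I, K.
The search is exhausted without reaching G; it lies in a different component.

No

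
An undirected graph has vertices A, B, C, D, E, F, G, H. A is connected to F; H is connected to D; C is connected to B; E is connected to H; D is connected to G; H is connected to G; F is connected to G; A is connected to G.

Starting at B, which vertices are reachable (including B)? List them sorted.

Start at B.
Its neighbours: C.
Nothing further is reachable.

B, C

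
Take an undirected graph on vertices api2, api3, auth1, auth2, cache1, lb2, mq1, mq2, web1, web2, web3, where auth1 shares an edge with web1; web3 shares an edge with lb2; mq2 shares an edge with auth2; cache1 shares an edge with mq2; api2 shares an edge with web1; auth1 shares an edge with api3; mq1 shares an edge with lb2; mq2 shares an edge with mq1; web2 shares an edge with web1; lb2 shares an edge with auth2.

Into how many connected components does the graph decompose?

From api2: component {api2, api3, auth1, web1, web2}.
From auth2: component {auth2, cache1, lb2, mq1, mq2, web3}.
That's 2 components.

2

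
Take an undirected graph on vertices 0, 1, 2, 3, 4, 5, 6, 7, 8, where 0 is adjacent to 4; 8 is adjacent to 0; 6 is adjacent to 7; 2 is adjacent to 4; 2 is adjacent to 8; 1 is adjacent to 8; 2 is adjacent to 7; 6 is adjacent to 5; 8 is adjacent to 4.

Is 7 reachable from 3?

3 has no edges, so nothing is reachable from it.

No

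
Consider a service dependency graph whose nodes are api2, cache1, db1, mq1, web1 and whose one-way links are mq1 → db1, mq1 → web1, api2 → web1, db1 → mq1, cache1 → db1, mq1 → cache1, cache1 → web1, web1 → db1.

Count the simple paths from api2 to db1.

1

api2→web1→db1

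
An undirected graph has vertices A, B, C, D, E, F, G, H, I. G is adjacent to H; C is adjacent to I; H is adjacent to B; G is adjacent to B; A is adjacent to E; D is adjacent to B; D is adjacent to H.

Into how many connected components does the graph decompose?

From A: component {A, E}.
From B: component {B, D, G, H}.
From C: component {C, I}.
From F: component {F}.
That's 4 components.

4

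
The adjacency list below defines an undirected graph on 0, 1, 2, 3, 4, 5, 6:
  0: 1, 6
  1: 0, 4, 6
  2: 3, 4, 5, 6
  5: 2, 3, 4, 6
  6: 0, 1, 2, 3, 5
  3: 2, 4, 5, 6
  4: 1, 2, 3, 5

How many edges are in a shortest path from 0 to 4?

Distance 0: 0.
Distance 1: 1, 6.
Distance 2: 2, 3, 4, 5 — contains 4.

2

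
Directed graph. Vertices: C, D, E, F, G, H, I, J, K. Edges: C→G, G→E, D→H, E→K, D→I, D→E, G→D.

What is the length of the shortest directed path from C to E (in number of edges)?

Distance 0: C.
Distance 1: G.
Distance 2: D, E — contains E.

2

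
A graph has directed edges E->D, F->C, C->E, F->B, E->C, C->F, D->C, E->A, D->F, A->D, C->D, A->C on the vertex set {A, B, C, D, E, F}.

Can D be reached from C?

Yes

Explore from C.
Distance 1: reach D, E, F.
Found D.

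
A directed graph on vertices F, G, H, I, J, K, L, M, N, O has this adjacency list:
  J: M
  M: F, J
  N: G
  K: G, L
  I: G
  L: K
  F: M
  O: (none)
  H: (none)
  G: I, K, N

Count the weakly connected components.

4

From F: component {F, J, M}.
From G: component {G, I, K, L, N}.
From H: component {H}.
From O: component {O}.
That's 4 components.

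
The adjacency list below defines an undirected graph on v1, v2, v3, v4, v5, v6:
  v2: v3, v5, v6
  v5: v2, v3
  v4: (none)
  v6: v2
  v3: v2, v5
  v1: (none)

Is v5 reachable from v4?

No

v4 has no edges, so nothing is reachable from it.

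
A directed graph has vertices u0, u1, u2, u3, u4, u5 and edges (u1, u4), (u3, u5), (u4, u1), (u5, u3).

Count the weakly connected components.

4

From u0: component {u0}.
From u1: component {u1, u4}.
From u2: component {u2}.
From u3: component {u3, u5}.
That's 4 components.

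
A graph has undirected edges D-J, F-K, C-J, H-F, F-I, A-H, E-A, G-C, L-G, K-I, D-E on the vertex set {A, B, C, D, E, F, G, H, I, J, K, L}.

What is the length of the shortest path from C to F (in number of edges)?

Distance 0: C.
Distance 1: G, J.
Distance 2: D, L.
Distance 3: E.
Distance 4: A.
Distance 5: H.
Distance 6: F — contains F.

6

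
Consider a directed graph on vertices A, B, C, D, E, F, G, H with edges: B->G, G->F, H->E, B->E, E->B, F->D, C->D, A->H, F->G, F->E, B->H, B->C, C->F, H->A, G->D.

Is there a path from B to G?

Explore from B.
Distance 1: reach C, E, G, H.
Found G.

Yes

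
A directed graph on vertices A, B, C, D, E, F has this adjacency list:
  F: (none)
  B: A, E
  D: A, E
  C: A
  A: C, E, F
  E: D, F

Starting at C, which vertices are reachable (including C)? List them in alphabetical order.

A, C, D, E, F

Start at C.
Its neighbours: A.
Then their neighbours: E, F.
Then next layer: D.
Nothing further is reachable.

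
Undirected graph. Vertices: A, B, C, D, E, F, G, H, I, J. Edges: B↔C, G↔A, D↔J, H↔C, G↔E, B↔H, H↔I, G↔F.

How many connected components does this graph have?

3

From A: component {A, E, F, G}.
From B: component {B, C, H, I}.
From D: component {D, J}.
That's 3 components.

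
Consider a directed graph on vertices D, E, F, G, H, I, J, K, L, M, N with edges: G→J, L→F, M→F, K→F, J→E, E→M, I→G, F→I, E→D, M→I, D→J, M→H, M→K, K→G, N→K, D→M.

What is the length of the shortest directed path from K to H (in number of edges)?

Distance 0: K.
Distance 1: F, G.
Distance 2: I, J.
Distance 3: E.
Distance 4: D, M.
Distance 5: H — contains H.

5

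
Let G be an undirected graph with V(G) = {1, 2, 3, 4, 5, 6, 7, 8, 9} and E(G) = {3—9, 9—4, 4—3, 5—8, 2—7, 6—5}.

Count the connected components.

From 1: component {1}.
From 2: component {2, 7}.
From 3: component {3, 4, 9}.
From 5: component {5, 6, 8}.
That's 4 components.

4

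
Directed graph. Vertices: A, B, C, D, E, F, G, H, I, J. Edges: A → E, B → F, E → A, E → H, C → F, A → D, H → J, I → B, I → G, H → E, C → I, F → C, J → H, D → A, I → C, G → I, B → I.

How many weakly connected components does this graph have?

From A: component {A, D, E, H, J}.
From B: component {B, C, F, G, I}.
That's 2 components.

2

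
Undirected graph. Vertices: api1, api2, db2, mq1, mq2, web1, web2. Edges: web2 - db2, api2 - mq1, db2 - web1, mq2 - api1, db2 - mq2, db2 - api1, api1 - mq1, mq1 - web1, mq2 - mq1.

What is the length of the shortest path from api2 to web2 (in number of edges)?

4

Distance 0: api2.
Distance 1: mq1.
Distance 2: api1, mq2, web1.
Distance 3: db2.
Distance 4: web2 — contains web2.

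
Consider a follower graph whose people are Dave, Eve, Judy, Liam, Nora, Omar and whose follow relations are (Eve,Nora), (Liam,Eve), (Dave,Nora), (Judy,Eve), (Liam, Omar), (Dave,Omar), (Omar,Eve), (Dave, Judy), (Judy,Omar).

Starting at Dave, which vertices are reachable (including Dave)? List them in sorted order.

Start at Dave.
Its neighbours: Judy, Nora, Omar.
Then their neighbours: Eve.
Nothing further is reachable.

Dave, Eve, Judy, Nora, Omar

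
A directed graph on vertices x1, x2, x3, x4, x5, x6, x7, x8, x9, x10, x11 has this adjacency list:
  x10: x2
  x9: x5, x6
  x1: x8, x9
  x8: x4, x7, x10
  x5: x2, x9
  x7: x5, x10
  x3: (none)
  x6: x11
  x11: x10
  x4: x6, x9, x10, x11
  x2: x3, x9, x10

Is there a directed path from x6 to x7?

Explore from x6.
Distance 1: reach x11.
Distance 2: reach x10.
Distance 3: reach x2.
Distance 4: reach x3, x9.
Distance 5: reach x5.
The search from x6 is exhausted; no directed path reaches x7.

No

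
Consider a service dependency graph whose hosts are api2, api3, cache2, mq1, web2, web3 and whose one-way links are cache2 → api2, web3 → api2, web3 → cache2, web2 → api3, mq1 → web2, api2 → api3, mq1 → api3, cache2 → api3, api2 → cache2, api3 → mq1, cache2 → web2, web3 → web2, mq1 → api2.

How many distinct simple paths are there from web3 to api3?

web3→api2→api3
web3→api2→cache2→api3
web3→api2→cache2→web2→api3
web3→cache2→api2→api3
web3→cache2→api3
web3→cache2→web2→api3
web3→web2→api3

7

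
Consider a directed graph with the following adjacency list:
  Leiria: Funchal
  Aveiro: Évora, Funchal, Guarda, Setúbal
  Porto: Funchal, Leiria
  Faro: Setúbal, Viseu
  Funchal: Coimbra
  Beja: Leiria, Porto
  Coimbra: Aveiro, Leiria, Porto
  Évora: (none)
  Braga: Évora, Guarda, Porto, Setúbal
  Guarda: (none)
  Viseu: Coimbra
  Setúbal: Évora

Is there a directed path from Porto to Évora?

Yes

Explore from Porto.
Distance 1: reach Funchal, Leiria.
Distance 2: reach Coimbra.
Distance 3: reach Aveiro.
Distance 4: reach Évora, Guarda, Setúbal.
Found Évora.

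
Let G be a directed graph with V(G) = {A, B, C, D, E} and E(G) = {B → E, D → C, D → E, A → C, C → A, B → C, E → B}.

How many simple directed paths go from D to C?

D→C
D→E→B→C

2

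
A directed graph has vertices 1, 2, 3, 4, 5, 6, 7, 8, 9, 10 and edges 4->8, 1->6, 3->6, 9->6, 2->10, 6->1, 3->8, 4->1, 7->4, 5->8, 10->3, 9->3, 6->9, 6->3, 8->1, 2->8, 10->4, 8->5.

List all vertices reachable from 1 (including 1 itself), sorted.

1, 3, 5, 6, 8, 9

Start at 1.
Its neighbours: 6.
Then their neighbours: 3, 9.
Then next layer: 8.
Then next layer: 5.
Nothing further is reachable.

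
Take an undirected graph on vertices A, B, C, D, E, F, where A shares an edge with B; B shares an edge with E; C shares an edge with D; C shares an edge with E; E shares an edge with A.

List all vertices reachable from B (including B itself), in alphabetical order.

Start at B.
Its neighbours: A, E.
Then their neighbours: C.
Then next layer: D.
Nothing further is reachable.

A, B, C, D, E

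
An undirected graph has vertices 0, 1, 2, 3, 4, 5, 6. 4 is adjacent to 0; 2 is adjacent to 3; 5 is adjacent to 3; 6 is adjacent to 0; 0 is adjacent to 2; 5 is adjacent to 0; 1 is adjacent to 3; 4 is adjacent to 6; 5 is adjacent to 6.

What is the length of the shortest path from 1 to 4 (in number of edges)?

Distance 0: 1.
Distance 1: 3.
Distance 2: 2, 5.
Distance 3: 0, 6.
Distance 4: 4 — contains 4.

4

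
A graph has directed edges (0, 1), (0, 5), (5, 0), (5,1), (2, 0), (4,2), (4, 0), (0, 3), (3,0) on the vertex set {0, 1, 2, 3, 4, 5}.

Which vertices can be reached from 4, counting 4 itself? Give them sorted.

0, 1, 2, 3, 4, 5

Start at 4.
Its neighbours: 0, 2.
Then their neighbours: 1, 3, 5.
Every vertex is now reached.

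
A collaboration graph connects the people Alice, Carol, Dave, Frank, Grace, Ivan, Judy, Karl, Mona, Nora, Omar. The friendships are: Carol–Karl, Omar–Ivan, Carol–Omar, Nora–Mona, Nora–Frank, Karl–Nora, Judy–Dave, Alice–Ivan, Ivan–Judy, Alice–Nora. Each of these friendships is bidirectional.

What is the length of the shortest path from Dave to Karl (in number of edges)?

Distance 0: Dave.
Distance 1: Judy.
Distance 2: Ivan.
Distance 3: Alice, Omar.
Distance 4: Carol, Nora.
Distance 5: Frank, Karl, Mona — contains Karl.

5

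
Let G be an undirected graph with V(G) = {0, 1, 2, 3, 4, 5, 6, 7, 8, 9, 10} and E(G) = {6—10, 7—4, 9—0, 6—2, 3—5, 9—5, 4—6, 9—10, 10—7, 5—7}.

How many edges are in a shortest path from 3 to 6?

Distance 0: 3.
Distance 1: 5.
Distance 2: 7, 9.
Distance 3: 0, 4, 10.
Distance 4: 6 — contains 6.

4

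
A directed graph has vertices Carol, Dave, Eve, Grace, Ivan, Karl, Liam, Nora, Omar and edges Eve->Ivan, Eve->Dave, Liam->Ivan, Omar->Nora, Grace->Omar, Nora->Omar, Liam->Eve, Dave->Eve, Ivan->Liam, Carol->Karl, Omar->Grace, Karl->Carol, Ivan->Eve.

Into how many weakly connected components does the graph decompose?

From Carol: component {Carol, Karl}.
From Dave: component {Dave, Eve, Ivan, Liam}.
From Grace: component {Grace, Nora, Omar}.
That's 3 components.

3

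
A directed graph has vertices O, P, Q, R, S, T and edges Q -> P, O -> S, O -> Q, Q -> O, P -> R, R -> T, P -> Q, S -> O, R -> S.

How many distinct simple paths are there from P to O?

P→Q→O
P→R→S→O

2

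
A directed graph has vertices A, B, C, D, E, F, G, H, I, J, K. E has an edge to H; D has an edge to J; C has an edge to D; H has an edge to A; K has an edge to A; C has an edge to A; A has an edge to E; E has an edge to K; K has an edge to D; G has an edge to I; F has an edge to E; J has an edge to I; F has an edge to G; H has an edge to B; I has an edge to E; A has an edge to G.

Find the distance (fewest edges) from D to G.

6

Distance 0: D.
Distance 1: J.
Distance 2: I.
Distance 3: E.
Distance 4: H, K.
Distance 5: A, B.
Distance 6: G — contains G.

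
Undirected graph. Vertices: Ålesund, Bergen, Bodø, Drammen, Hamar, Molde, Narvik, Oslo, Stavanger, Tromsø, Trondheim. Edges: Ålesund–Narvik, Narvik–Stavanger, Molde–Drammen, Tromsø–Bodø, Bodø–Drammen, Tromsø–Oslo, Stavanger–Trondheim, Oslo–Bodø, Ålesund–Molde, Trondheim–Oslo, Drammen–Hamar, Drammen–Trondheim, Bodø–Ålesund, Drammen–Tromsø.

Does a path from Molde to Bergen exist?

Explore from Molde.
Distance 1: reach Ålesund, Drammen.
Distance 2: reach Bodø, Hamar, Narvik, Tromsø, Trondheim.
Distance 3: reach Oslo, Stavanger.
The search is exhausted without reaching Bergen; it lies in a different component.

No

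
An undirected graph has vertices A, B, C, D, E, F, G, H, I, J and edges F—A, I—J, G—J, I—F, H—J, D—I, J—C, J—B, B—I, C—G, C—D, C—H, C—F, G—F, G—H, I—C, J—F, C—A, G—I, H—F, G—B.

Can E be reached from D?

No

Explore from D.
Distance 1: reach C, I.
Distance 2: reach A, B, F, G, H, J.
The search is exhausted without reaching E; it lies in a different component.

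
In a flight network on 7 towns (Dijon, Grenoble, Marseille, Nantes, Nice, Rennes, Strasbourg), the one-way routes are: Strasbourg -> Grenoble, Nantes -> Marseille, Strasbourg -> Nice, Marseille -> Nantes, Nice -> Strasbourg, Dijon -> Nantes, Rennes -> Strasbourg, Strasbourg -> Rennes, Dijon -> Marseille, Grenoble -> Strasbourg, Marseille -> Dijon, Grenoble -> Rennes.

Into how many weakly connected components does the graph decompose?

From Dijon: component {Dijon, Marseille, Nantes}.
From Grenoble: component {Grenoble, Nice, Rennes, Strasbourg}.
That's 2 components.

2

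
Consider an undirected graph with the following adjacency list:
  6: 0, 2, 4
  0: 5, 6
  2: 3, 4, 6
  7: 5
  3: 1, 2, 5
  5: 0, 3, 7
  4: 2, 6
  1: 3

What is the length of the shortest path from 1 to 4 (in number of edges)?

Distance 0: 1.
Distance 1: 3.
Distance 2: 2, 5.
Distance 3: 0, 4, 6, 7 — contains 4.

3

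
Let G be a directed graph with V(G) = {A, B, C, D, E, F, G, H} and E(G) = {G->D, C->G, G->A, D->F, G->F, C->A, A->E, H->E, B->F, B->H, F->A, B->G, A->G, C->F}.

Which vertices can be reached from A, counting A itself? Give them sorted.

Start at A.
Its neighbours: E, G.
Then their neighbours: D, F.
Nothing further is reachable.

A, D, E, F, G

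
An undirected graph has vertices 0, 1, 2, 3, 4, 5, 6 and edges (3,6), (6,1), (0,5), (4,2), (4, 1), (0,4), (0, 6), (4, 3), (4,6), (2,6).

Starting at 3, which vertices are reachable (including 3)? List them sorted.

Start at 3.
Its neighbours: 4, 6.
Then their neighbours: 0, 1, 2.
Then next layer: 5.
Every vertex is now reached.

0, 1, 2, 3, 4, 5, 6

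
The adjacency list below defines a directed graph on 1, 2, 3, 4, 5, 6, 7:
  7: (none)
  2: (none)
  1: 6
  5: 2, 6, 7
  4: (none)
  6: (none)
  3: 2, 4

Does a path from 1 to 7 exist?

No

Explore from 1.
Distance 1: reach 6.
The search from 1 is exhausted; no directed path reaches 7.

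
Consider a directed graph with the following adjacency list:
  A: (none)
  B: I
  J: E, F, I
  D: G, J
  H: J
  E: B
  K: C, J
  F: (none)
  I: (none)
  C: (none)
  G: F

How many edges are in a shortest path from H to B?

3

Distance 0: H.
Distance 1: J.
Distance 2: E, F, I.
Distance 3: B — contains B.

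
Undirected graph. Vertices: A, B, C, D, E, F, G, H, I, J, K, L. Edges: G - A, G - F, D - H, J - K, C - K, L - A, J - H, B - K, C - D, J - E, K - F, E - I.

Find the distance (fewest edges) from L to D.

Distance 0: L.
Distance 1: A.
Distance 2: G.
Distance 3: F.
Distance 4: K.
Distance 5: B, C, J.
Distance 6: D, E, H — contains D.

6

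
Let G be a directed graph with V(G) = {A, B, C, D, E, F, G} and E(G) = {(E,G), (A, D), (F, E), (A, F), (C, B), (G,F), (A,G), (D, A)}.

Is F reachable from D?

Explore from D.
Distance 1: reach A.
Distance 2: reach F, G.
Found F.

Yes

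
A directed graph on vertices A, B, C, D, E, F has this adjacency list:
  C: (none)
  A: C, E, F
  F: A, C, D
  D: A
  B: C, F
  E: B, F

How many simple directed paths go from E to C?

7

E→B→C
E→B→F→A→C
E→B→F→C
E→B→F→D→A→C
E→F→A→C
E→F→C
E→F→D→A→C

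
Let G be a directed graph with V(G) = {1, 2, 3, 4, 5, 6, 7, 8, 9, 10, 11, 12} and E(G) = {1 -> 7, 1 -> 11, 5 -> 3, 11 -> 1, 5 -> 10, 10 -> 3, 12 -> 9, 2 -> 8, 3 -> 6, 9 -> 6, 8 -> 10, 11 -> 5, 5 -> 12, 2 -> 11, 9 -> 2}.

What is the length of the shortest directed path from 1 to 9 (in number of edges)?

4

Distance 0: 1.
Distance 1: 7, 11.
Distance 2: 5.
Distance 3: 3, 10, 12.
Distance 4: 6, 9 — contains 9.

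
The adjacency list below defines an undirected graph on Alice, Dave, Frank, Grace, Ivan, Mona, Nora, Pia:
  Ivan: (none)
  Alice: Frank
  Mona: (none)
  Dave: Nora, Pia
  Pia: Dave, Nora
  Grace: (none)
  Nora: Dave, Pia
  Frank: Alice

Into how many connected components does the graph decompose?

5

From Alice: component {Alice, Frank}.
From Dave: component {Dave, Nora, Pia}.
From Grace: component {Grace}.
From Ivan: component {Ivan}.
From Mona: component {Mona}.
That's 5 components.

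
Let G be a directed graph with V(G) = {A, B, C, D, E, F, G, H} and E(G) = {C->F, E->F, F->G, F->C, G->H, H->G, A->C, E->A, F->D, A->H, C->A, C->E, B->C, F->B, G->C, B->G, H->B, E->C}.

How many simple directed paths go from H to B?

H→B
H→G→C→E→F→B
H→G→C→F→B

3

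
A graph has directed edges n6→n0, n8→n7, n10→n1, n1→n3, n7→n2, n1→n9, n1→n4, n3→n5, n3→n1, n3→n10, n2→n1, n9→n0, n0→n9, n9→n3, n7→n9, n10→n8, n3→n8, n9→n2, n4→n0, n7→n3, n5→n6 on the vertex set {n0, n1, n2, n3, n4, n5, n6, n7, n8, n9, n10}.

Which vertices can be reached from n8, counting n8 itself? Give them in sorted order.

n0, n1, n2, n3, n4, n5, n6, n7, n8, n9, n10

Start at n8.
Its neighbours: n7.
Then their neighbours: n2, n3, n9.
Then next layer: n0, n1, n5, n10.
Then next layer: n4, n6.
Every vertex is now reached.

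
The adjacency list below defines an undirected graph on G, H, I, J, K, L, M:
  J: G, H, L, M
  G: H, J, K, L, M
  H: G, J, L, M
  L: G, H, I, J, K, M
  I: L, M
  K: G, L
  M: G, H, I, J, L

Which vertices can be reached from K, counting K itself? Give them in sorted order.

G, H, I, J, K, L, M

Start at K.
Its neighbours: G, L.
Then their neighbours: H, I, J, M.
Every vertex is now reached.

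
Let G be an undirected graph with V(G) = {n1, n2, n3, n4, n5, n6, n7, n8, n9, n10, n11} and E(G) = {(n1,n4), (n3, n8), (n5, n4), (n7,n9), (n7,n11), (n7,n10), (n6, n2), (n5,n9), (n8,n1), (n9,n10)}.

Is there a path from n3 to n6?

Explore from n3.
Distance 1: reach n8.
Distance 2: reach n1.
Distance 3: reach n4.
Distance 4: reach n5.
Distance 5: reach n9.
Distance 6: reach n7, n10.
Distance 7: reach n11.
The search is exhausted without reaching n6; it lies in a different component.

No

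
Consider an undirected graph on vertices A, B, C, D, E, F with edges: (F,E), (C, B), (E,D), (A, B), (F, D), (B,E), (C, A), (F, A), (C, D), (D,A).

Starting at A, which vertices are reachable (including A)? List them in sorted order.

A, B, C, D, E, F

Start at A.
Its neighbours: B, C, D, F.
Then their neighbours: E.
Every vertex is now reached.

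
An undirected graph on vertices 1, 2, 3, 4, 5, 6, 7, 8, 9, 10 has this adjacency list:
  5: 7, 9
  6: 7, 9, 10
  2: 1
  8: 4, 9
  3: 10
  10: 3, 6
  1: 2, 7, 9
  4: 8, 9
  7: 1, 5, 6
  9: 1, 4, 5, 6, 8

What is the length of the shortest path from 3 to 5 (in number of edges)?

4

Distance 0: 3.
Distance 1: 10.
Distance 2: 6.
Distance 3: 7, 9.
Distance 4: 1, 4, 5, 8 — contains 5.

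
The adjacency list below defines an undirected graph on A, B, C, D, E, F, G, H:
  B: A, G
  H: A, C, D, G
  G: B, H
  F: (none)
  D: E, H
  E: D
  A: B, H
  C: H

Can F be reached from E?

Explore from E.
Distance 1: reach D.
Distance 2: reach H.
Distance 3: reach A, C, G.
Distance 4: reach B.
The search is exhausted without reaching F; it lies in a different component.

No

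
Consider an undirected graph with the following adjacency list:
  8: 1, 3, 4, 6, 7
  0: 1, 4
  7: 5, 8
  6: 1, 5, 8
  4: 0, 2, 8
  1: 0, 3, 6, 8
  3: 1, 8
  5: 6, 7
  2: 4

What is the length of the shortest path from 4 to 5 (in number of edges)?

3

Distance 0: 4.
Distance 1: 0, 2, 8.
Distance 2: 1, 3, 6, 7.
Distance 3: 5 — contains 5.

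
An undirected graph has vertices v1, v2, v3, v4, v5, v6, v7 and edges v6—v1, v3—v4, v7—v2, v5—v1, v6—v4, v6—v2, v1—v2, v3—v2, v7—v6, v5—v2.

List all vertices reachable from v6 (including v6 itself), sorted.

Start at v6.
Its neighbours: v1, v2, v4, v7.
Then their neighbours: v3, v5.
Every vertex is now reached.

v1, v2, v3, v4, v5, v6, v7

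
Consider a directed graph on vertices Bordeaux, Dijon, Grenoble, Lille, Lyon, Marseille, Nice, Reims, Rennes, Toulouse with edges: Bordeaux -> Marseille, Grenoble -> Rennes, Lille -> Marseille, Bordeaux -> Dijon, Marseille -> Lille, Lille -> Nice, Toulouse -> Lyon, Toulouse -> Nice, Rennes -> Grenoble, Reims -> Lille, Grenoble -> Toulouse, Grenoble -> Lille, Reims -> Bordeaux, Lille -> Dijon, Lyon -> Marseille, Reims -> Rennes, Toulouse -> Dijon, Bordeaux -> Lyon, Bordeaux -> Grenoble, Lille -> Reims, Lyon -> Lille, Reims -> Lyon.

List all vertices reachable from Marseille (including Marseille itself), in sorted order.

Bordeaux, Dijon, Grenoble, Lille, Lyon, Marseille, Nice, Reims, Rennes, Toulouse

Start at Marseille.
Its neighbours: Lille.
Then their neighbours: Dijon, Nice, Reims.
Then next layer: Bordeaux, Lyon, Rennes.
Then next layer: Grenoble.
Then next layer: Toulouse.
Every vertex is now reached.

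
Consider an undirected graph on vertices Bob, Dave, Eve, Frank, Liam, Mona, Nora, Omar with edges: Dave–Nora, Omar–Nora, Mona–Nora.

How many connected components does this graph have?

From Bob: component {Bob}.
From Dave: component {Dave, Mona, Nora, Omar}.
From Eve: component {Eve}.
From Frank: component {Frank}.
From Liam: component {Liam}.
That's 5 components.

5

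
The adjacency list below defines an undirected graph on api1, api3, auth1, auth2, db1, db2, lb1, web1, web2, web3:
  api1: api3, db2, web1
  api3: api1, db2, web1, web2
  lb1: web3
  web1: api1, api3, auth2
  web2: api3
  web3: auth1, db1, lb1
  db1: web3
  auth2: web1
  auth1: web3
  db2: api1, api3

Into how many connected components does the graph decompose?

2

From api1: component {api1, api3, auth2, db2, web1, web2}.
From auth1: component {auth1, db1, lb1, web3}.
That's 2 components.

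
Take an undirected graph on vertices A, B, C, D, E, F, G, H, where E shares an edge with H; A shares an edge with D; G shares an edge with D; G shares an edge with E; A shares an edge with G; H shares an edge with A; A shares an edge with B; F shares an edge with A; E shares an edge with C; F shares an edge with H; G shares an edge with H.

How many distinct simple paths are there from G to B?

G–A–B
G–D–A–B
G–E–H–A–B
G–E–H–F–A–B
G–H–A–B
G–H–F–A–B

6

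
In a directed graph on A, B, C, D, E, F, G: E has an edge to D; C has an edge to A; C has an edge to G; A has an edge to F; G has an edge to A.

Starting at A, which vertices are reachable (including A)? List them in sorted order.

Start at A.
Its neighbours: F.
Nothing further is reachable.

A, F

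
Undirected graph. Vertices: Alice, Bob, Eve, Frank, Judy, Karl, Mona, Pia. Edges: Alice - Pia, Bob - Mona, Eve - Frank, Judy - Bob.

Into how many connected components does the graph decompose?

From Alice: component {Alice, Pia}.
From Bob: component {Bob, Judy, Mona}.
From Eve: component {Eve, Frank}.
From Karl: component {Karl}.
That's 4 components.

4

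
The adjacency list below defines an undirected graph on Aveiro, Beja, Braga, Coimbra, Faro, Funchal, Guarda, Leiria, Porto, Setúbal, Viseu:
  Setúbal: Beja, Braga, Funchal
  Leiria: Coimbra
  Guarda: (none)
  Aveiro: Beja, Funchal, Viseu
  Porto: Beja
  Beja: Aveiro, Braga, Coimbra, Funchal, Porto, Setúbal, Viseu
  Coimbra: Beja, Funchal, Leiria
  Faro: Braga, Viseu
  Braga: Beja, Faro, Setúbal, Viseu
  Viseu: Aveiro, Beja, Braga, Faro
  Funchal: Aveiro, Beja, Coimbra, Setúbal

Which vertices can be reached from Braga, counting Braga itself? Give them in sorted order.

Aveiro, Beja, Braga, Coimbra, Faro, Funchal, Leiria, Porto, Setúbal, Viseu

Start at Braga.
Its neighbours: Beja, Faro, Setúbal, Viseu.
Then their neighbours: Aveiro, Coimbra, Funchal, Porto.
Then next layer: Leiria.
Nothing further is reachable.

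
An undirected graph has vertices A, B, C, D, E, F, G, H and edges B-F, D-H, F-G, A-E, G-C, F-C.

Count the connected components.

3

From A: component {A, E}.
From B: component {B, C, F, G}.
From D: component {D, H}.
That's 3 components.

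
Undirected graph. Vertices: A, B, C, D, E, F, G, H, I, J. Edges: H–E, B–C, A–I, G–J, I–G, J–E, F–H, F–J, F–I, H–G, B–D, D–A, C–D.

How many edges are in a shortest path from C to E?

Distance 0: C.
Distance 1: B, D.
Distance 2: A.
Distance 3: I.
Distance 4: F, G.
Distance 5: H, J.
Distance 6: E — contains E.

6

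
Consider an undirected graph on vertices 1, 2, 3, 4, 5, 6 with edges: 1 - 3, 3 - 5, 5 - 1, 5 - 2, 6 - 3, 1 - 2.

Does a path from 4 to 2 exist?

No

4 has no edges, so nothing is reachable from it.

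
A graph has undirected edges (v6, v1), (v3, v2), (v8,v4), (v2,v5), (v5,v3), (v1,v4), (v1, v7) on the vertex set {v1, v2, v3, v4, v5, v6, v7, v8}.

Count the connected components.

2

From v1: component {v1, v4, v6, v7, v8}.
From v2: component {v2, v3, v5}.
That's 2 components.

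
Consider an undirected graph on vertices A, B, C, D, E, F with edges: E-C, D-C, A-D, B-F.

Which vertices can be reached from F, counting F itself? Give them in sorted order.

Start at F.
Its neighbours: B.
Nothing further is reachable.

B, F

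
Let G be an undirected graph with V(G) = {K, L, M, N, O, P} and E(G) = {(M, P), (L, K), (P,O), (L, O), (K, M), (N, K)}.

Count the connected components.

1

From K: component {K, L, M, N, O, P}.
That's 1 component.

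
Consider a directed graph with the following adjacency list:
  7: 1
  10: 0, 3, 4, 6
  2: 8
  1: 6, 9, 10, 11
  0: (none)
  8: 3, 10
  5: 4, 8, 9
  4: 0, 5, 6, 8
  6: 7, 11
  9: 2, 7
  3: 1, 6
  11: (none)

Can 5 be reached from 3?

Explore from 3.
Distance 1: reach 1, 6.
Distance 2: reach 7, 9, 10, 11.
Distance 3: reach 0, 2, 4.
Distance 4: reach 5, 8.
Found 5.

Yes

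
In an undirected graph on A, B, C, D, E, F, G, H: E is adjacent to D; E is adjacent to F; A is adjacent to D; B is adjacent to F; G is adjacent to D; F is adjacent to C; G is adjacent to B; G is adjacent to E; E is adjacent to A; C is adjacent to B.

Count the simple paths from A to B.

10

A–D–E–F–B
A–D–E–F–C–B
A–D–E–G–B
A–D–G–B
A–D–G–E–F–B
A–D–G–E–F–C–B
A–E–D–G–B
A–E–F–B
A–E–F–C–B
A–E–G–B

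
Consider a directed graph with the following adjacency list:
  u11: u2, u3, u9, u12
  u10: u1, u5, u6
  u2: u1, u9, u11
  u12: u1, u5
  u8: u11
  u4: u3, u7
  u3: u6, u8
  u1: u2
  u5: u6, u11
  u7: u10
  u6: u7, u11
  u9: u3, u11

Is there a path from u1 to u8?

Yes

Explore from u1.
Distance 1: reach u2.
Distance 2: reach u9, u11.
Distance 3: reach u3, u12.
Distance 4: reach u5, u6, u8.
Found u8.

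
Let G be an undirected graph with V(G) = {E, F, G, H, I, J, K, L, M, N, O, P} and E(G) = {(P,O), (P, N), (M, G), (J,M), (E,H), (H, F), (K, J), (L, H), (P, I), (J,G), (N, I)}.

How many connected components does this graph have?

3

From E: component {E, F, H, L}.
From G: component {G, J, K, M}.
From I: component {I, N, O, P}.
That's 3 components.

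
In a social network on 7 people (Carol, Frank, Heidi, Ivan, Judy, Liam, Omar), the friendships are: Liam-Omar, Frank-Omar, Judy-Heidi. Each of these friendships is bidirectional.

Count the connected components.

4

From Carol: component {Carol}.
From Frank: component {Frank, Liam, Omar}.
From Heidi: component {Heidi, Judy}.
From Ivan: component {Ivan}.
That's 4 components.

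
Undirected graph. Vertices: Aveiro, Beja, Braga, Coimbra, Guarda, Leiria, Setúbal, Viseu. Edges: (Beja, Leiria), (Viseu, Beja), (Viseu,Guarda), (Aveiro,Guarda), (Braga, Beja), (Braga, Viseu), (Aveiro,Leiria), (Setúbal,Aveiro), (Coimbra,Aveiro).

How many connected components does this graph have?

From Aveiro: component {Aveiro, Beja, Braga, Coimbra, Guarda, Leiria, Setúbal, Viseu}.
That's 1 component.

1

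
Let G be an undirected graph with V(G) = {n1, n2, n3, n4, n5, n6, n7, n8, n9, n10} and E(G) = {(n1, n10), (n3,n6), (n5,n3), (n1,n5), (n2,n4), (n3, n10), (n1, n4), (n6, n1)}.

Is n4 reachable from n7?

No

n7 has no edges, so nothing is reachable from it.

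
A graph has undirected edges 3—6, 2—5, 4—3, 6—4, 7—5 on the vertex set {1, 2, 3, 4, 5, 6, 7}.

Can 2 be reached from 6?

No

Explore from 6.
Distance 1: reach 3, 4.
The search is exhausted without reaching 2; it lies in a different component.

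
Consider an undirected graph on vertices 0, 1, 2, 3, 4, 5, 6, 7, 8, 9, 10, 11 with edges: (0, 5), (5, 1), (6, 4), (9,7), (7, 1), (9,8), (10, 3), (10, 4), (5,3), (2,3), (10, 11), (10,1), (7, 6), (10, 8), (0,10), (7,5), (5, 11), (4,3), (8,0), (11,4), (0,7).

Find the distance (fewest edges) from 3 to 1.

Distance 0: 3.
Distance 1: 2, 4, 5, 10.
Distance 2: 0, 1, 6, 7, 8, 11 — contains 1.

2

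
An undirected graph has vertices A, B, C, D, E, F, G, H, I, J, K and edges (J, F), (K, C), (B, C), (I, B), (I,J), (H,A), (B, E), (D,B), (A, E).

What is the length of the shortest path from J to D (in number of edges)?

Distance 0: J.
Distance 1: F, I.
Distance 2: B.
Distance 3: C, D, E — contains D.

3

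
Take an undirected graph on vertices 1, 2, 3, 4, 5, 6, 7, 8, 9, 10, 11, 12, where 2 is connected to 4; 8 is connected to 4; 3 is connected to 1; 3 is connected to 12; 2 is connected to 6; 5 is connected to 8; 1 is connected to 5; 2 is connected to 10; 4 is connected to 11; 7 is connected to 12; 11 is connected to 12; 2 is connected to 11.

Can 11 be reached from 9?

9 has no edges, so nothing is reachable from it.

No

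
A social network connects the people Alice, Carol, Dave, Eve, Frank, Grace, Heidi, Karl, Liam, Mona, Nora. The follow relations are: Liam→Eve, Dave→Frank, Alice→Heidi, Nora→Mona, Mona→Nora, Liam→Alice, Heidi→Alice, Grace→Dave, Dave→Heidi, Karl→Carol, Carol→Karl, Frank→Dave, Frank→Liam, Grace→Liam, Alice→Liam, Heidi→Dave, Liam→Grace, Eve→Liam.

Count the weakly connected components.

From Alice: component {Alice, Dave, Eve, Frank, Grace, Heidi, Liam}.
From Carol: component {Carol, Karl}.
From Mona: component {Mona, Nora}.
That's 3 components.

3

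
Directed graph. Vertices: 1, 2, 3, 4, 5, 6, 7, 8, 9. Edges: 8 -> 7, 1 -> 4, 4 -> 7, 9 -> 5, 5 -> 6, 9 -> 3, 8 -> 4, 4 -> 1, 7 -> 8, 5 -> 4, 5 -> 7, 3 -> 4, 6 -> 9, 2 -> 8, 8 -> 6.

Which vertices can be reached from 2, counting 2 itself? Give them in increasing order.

1, 2, 3, 4, 5, 6, 7, 8, 9

Start at 2.
Its neighbours: 8.
Then their neighbours: 4, 6, 7.
Then next layer: 1, 9.
Then next layer: 3, 5.
Every vertex is now reached.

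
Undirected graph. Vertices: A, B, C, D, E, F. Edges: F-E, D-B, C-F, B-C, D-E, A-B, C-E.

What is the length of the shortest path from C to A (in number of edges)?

Distance 0: C.
Distance 1: B, E, F.
Distance 2: A, D — contains A.

2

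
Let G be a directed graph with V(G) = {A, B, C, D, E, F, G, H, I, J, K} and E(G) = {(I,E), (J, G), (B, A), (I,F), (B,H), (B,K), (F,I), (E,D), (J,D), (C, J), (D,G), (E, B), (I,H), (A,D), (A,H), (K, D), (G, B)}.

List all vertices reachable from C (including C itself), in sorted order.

A, B, C, D, G, H, J, K

Start at C.
Its neighbours: J.
Then their neighbours: D, G.
Then next layer: B.
Then next layer: A, H, K.
Nothing further is reachable.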